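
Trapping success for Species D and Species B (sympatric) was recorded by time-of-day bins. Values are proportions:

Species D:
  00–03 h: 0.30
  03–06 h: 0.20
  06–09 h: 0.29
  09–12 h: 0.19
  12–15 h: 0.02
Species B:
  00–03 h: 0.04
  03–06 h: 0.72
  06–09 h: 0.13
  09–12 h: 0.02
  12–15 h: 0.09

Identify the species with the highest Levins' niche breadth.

Species D

Σp_Dᵢ² = 0.30² + 0.20² + 0.29² + 0.19² + 0.02² = 0.0900 + 0.0400 + 0.0841 + 0.0361 + 0.0004 = 0.2506
B_D = 1 / 0.2506 = 3.9904
Σp_Bᵢ² = 0.04² + 0.72² + 0.13² + 0.02² + 0.09² = 0.0016 + 0.5184 + 0.0169 + 0.0004 + 0.0081 = 0.5454
B_B = 1 / 0.5454 = 1.8335
Highest B → broadest niche (most generalist): Species D (B = 3.99).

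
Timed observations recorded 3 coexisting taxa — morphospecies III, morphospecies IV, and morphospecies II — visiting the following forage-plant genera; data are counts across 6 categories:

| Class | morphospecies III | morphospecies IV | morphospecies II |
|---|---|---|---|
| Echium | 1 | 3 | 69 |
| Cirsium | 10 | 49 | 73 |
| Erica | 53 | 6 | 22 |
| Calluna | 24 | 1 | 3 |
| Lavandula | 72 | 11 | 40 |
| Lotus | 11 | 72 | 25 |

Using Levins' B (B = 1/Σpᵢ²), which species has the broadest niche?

morphospecies II

Proportions for morphospecies III (n=171): 1/171=0.0058, 10/171=0.0585, 53/171=0.3099, 24/171=0.1404, 72/171=0.4211, 11/171=0.0643
Proportions for morphospecies IV (n=142): 3/142=0.0211, 49/142=0.3451, 6/142=0.0423, 1/142=0.0070, 11/142=0.0775, 72/142=0.5070
Proportions for morphospecies II (n=232): 69/232=0.2974, 73/232=0.3147, 22/232=0.0948, 3/232=0.0129, 40/232=0.1724, 25/232=0.1078
Σp_IIIᵢ² = 0.0058² + 0.0585² + 0.3099² + 0.1404² + 0.4211² + 0.0643² = 0.000034 + 0.003422 + 0.096038 + 0.019712 + 0.177325 + 0.004134 = 0.300665
B_III = 1 / 0.300665 = 3.3260
Σp_IVᵢ² = 0.0211² + 0.3451² + 0.0423² + 0.0070² + 0.0775² + 0.5070² = 0.000445 + 0.119094 + 0.001789 + 0.000049 + 0.006006 + 0.257049 = 0.384432
B_IV = 1 / 0.384432 = 2.6012
Σp_IIᵢ² = 0.2974² + 0.3147² + 0.0948² + 0.0129² + 0.1724² + 0.1078² = 0.088447 + 0.099036 + 0.008987 + 0.000166 + 0.029722 + 0.011621 = 0.237979
B_II = 1 / 0.237979 = 4.2021
Highest B → broadest niche (most generalist): morphospecies II (B = 4.20).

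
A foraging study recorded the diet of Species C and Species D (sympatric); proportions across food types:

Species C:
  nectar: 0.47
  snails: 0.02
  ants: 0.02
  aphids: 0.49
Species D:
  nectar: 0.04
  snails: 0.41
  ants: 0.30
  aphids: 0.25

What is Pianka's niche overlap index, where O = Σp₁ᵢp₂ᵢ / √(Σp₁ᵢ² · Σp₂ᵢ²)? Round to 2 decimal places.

Σ p₁ᵢp₂ᵢ = 0.0188 + 0.0082 + 0.0060 + 0.1225 = 0.1555
Σp_1ᵢ² = 0.47² + 0.02² + 0.02² + 0.49² = 0.2209 + 0.0004 + 0.0004 + 0.2401 = 0.4618
Σp_2ᵢ² = 0.04² + 0.41² + 0.30² + 0.25² = 0.0016 + 0.1681 + 0.0900 + 0.0625 = 0.3222
O = 0.1555 / √(0.4618 × 0.3222) = 0.1555 / 0.38574 = 0.4031

0.40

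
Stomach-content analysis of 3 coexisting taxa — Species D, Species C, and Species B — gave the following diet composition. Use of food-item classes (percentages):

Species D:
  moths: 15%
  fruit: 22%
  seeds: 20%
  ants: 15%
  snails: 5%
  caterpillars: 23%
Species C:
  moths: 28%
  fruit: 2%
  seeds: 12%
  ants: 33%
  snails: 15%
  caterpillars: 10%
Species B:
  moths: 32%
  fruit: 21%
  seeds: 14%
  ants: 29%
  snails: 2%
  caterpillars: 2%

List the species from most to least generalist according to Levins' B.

Species D > Species C > Species B

Convert percentages to proportions (divide by 100).
Σp_Dᵢ² = 0.15² + 0.22² + 0.20² + 0.15² + 0.05² + 0.23² = 0.0225 + 0.0484 + 0.0400 + 0.0225 + 0.0025 + 0.0529 = 0.1888
B_D = 1 / 0.1888 = 5.2966
Σp_Cᵢ² = 0.28² + 0.02² + 0.12² + 0.33² + 0.15² + 0.10² = 0.0784 + 0.0004 + 0.0144 + 0.1089 + 0.0225 + 0.0100 = 0.2346
B_C = 1 / 0.2346 = 4.2626
Σp_Bᵢ² = 0.32² + 0.21² + 0.14² + 0.29² + 0.02² + 0.02² = 0.1024 + 0.0441 + 0.0196 + 0.0841 + 0.0004 + 0.0004 = 0.2510
B_B = 1 / 0.2510 = 3.9841
Ranking by B (broadest → narrowest): Species D (5.30) > Species C (4.26) > Species B (3.98)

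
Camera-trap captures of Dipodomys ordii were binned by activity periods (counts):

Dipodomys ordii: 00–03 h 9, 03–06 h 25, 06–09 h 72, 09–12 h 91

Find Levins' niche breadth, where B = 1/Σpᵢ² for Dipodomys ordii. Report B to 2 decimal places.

Proportions for Dipodomys ordii (n=197): 9/197=0.0457, 25/197=0.1269, 72/197=0.3655, 91/197=0.4619
Σpᵢ² = 0.0457² + 0.1269² + 0.3655² + 0.4619² = 0.002088 + 0.016104 + 0.133590 + 0.213352 = 0.365134
B = 1 / 0.365134 = 2.7387

2.74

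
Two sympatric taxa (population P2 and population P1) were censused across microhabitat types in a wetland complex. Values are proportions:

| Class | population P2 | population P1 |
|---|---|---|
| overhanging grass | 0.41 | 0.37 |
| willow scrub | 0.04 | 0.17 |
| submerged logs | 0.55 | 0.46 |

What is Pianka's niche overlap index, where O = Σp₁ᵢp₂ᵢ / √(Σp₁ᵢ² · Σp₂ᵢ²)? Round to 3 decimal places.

Σ p₁ᵢp₂ᵢ = 0.1517 + 0.0068 + 0.2530 = 0.4115
Σp_1ᵢ² = 0.41² + 0.04² + 0.55² = 0.1681 + 0.0016 + 0.3025 = 0.4722
Σp_2ᵢ² = 0.37² + 0.17² + 0.46² = 0.1369 + 0.0289 + 0.2116 = 0.3774
O = 0.4115 / √(0.4722 × 0.3774) = 0.4115 / 0.422147 = 0.97478

0.975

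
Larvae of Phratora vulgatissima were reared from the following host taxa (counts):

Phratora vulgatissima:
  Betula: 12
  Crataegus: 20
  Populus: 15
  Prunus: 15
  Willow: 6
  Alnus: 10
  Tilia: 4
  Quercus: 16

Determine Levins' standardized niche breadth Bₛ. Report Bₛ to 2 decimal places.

0.84

Proportions for Phratora vulgatissima (n=98): 12/98=0.1224, 20/98=0.2041, 15/98=0.1531, 15/98=0.1531, 6/98=0.0612, 10/98=0.1020, 4/98=0.0408, 16/98=0.1633
Σpᵢ² = 0.1224² + 0.2041² + 0.1531² + 0.1531² + 0.0612² + 0.1020² + 0.0408² + 0.1633² = 0.014982 + 0.041657 + 0.023440 + 0.023440 + 0.003745 + 0.010404 + 0.001665 + 0.026667 = 0.146000
B = 1 / 0.146000 = 6.8493
Bₛ = (B − 1)/(n − 1) = (6.8493 − 1)/(8 − 1) = 5.8493/7 = 0.8356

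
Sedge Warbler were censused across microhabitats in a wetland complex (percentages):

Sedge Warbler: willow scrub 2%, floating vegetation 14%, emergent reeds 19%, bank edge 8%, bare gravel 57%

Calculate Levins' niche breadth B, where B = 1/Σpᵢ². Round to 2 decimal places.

2.58

Convert percentages to proportions (divide by 100).
Σpᵢ² = 0.02² + 0.14² + 0.19² + 0.08² + 0.57² = 0.0004 + 0.0196 + 0.0361 + 0.0064 + 0.3249 = 0.3874
B = 1 / 0.3874 = 2.5813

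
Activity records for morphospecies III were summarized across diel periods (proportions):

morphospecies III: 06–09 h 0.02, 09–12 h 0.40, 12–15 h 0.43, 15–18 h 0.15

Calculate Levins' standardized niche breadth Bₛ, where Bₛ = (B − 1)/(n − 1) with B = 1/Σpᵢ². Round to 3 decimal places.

Σpᵢ² = 0.02² + 0.40² + 0.43² + 0.15² = 0.0004 + 0.1600 + 0.1849 + 0.0225 = 0.3678
B = 1 / 0.3678 = 2.71887
Bₛ = (B − 1)/(n − 1) = (2.71887 − 1)/(4 − 1) = 1.71887/3 = 0.57296

0.573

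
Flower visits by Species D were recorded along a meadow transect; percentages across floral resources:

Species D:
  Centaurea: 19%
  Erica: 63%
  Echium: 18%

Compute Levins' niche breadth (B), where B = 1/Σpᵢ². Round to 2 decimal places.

2.15

Convert percentages to proportions (divide by 100).
Σpᵢ² = 0.19² + 0.63² + 0.18² = 0.0361 + 0.3969 + 0.0324 = 0.4654
B = 1 / 0.4654 = 2.1487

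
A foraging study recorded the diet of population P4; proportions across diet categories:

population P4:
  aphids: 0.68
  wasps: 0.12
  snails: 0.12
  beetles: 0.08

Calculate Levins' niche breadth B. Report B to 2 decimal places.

Σpᵢ² = 0.68² + 0.12² + 0.12² + 0.08² = 0.4624 + 0.0144 + 0.0144 + 0.0064 = 0.4976
B = 1 / 0.4976 = 2.0096

2.01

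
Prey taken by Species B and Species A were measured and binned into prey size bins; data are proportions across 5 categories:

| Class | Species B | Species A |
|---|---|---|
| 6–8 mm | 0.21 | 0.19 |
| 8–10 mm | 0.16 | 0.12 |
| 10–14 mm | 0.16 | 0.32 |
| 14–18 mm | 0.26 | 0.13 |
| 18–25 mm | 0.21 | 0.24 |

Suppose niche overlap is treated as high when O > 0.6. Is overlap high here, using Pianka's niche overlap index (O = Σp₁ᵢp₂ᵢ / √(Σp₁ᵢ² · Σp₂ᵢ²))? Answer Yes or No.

Σ p₁ᵢp₂ᵢ = 0.0399 + 0.0192 + 0.0512 + 0.0338 + 0.0504 = 0.1945
Σp_1ᵢ² = 0.21² + 0.16² + 0.16² + 0.26² + 0.21² = 0.0441 + 0.0256 + 0.0256 + 0.0676 + 0.0441 = 0.2070
Σp_2ᵢ² = 0.19² + 0.12² + 0.32² + 0.13² + 0.24² = 0.0361 + 0.0144 + 0.1024 + 0.0169 + 0.0576 = 0.2274
O = 0.1945 / √(0.2070 × 0.2274) = 0.1945 / 0.21696 = 0.8965
O = 0.8965 > 0.6 → Yes.

Yes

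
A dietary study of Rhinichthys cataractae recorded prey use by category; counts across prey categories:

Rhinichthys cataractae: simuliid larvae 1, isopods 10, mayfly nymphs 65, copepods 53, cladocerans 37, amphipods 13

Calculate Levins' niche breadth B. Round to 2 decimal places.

Proportions for Rhinichthys cataractae (n=179): 1/179=0.0056, 10/179=0.0559, 65/179=0.3631, 53/179=0.2961, 37/179=0.2067, 13/179=0.0726
Σpᵢ² = 0.0056² + 0.0559² + 0.3631² + 0.2961² + 0.2067² + 0.0726² = 0.000031 + 0.003125 + 0.131842 + 0.087675 + 0.042725 + 0.005271 = 0.270669
B = 1 / 0.270669 = 3.6945

3.69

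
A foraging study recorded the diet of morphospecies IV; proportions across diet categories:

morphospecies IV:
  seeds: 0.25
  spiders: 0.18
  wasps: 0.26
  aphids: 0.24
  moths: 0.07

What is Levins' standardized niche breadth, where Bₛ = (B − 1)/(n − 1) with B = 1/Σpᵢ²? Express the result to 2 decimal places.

0.86

Σpᵢ² = 0.25² + 0.18² + 0.26² + 0.24² + 0.07² = 0.0625 + 0.0324 + 0.0676 + 0.0576 + 0.0049 = 0.2250
B = 1 / 0.2250 = 4.4444
Bₛ = (B − 1)/(n − 1) = (4.4444 − 1)/(5 − 1) = 3.4444/4 = 0.8611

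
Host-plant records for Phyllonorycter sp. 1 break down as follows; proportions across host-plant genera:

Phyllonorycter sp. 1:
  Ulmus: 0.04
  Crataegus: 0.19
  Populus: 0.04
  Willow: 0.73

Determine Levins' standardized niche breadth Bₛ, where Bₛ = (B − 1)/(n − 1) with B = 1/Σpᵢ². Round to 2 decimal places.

Σpᵢ² = 0.04² + 0.19² + 0.04² + 0.73² = 0.0016 + 0.0361 + 0.0016 + 0.5329 = 0.5722
B = 1 / 0.5722 = 1.7476
Bₛ = (B − 1)/(n − 1) = (1.7476 − 1)/(4 − 1) = 0.7476/3 = 0.2492

0.25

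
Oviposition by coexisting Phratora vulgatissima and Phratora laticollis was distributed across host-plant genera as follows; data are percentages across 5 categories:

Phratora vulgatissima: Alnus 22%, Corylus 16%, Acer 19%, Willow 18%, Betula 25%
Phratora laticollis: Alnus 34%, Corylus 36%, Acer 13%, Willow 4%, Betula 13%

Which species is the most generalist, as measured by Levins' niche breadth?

Phratora vulgatissima

Convert percentages to proportions (divide by 100).
Σp_vulgᵢ² = 0.22² + 0.16² + 0.19² + 0.18² + 0.25² = 0.0484 + 0.0256 + 0.0361 + 0.0324 + 0.0625 = 0.2050
B_vulg = 1 / 0.2050 = 4.8780
Σp_latiᵢ² = 0.34² + 0.36² + 0.13² + 0.04² + 0.13² = 0.1156 + 0.1296 + 0.0169 + 0.0016 + 0.0169 = 0.2806
B_lati = 1 / 0.2806 = 3.5638
Highest B → broadest niche (most generalist): Phratora vulgatissima (B = 4.88).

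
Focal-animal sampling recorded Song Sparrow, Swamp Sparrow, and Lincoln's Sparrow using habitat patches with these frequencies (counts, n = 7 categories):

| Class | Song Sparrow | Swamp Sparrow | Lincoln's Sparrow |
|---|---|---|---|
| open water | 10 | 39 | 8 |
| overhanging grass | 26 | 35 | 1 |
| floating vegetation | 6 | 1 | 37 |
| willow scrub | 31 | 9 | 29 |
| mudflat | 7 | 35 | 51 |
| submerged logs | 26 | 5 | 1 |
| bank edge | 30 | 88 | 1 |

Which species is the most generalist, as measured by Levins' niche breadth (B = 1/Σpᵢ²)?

Proportions for Song Sparrow (n=136): 10/136=0.0735, 26/136=0.1912, 6/136=0.0441, 31/136=0.2279, 7/136=0.0515, 26/136=0.1912, 30/136=0.2206
Proportions for Swamp Sparrow (n=212): 39/212=0.1840, 35/212=0.1651, 1/212=0.0047, 9/212=0.0425, 35/212=0.1651, 5/212=0.0236, 88/212=0.4151
Proportions for Lincoln's Sparrow (n=128): 8/128=0.0625, 1/128=0.0078, 37/128=0.2891, 29/128=0.2266, 51/128=0.3984, 1/128=0.0078, 1/128=0.0078
Σp_Songᵢ² = 0.0735² + 0.1912² + 0.0441² + 0.2279² + 0.0515² + 0.1912² + 0.2206² = 0.005402 + 0.036557 + 0.001945 + 0.051938 + 0.002652 + 0.036557 + 0.048664 = 0.183715
B_Song = 1 / 0.183715 = 5.4432
Σp_Swamᵢ² = 0.1840² + 0.1651² + 0.0047² + 0.0425² + 0.1651² + 0.0236² + 0.4151² = 0.033856 + 0.027258 + 0.000022 + 0.001806 + 0.027258 + 0.000557 + 0.172308 = 0.263065
B_Swam = 1 / 0.263065 = 3.8013
Σp_Lincᵢ² = 0.0625² + 0.0078² + 0.2891² + 0.2266² + 0.3984² + 0.0078² + 0.0078² = 0.003906 + 0.000061 + 0.083579 + 0.051348 + 0.158723 + 0.000061 + 0.000061 = 0.297739
B_Linc = 1 / 0.297739 = 3.3586
Highest B → broadest niche (most generalist): Song Sparrow (B = 5.44).

Song Sparrow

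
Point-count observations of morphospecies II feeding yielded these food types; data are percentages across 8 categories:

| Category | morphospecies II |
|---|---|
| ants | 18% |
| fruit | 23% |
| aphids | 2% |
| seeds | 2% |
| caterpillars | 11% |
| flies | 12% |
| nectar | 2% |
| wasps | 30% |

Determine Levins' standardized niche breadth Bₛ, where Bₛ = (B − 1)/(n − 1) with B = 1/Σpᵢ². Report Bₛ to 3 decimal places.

0.561

Convert percentages to proportions (divide by 100).
Σpᵢ² = 0.18² + 0.23² + 0.02² + 0.02² + 0.11² + 0.12² + 0.02² + 0.30² = 0.0324 + 0.0529 + 0.0004 + 0.0004 + 0.0121 + 0.0144 + 0.0004 + 0.0900 = 0.2030
B = 1 / 0.2030 = 4.92611
Bₛ = (B − 1)/(n − 1) = (4.92611 − 1)/(8 − 1) = 3.92611/7 = 0.56087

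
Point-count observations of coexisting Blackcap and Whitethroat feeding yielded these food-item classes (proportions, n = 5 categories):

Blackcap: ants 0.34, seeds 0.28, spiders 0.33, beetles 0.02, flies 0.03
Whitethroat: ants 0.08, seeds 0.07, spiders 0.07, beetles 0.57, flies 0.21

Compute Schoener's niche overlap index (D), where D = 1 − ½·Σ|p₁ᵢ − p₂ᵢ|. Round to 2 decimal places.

Σ|p₁ᵢ − p₂ᵢ| = 0.26 + 0.21 + 0.26 + 0.55 + 0.18 = 1.46
D = 1 − ½ × 1.46 = 1 − 0.730 = 0.2700

0.27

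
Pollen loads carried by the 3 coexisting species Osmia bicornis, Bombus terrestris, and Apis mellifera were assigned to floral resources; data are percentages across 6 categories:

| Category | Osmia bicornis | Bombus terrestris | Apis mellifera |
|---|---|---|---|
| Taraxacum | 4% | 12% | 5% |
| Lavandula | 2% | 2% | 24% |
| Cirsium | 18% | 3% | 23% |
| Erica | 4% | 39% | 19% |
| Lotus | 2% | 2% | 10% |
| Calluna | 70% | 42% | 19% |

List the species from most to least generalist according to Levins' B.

Convert percentages to proportions (divide by 100).
Σp_bicoᵢ² = 0.04² + 0.02² + 0.18² + 0.04² + 0.02² + 0.70² = 0.0016 + 0.0004 + 0.0324 + 0.0016 + 0.0004 + 0.4900 = 0.5264
B_bico = 1 / 0.5264 = 1.8997
Σp_terrᵢ² = 0.12² + 0.02² + 0.03² + 0.39² + 0.02² + 0.42² = 0.0144 + 0.0004 + 0.0009 + 0.1521 + 0.0004 + 0.1764 = 0.3446
B_terr = 1 / 0.3446 = 2.9019
Σp_mellᵢ² = 0.05² + 0.24² + 0.23² + 0.19² + 0.10² + 0.19² = 0.0025 + 0.0576 + 0.0529 + 0.0361 + 0.0100 + 0.0361 = 0.1952
B_mell = 1 / 0.1952 = 5.1230
Ranking by B (broadest → narrowest): Apis mellifera (5.12) > Bombus terrestris (2.90) > Osmia bicornis (1.90)

Apis mellifera > Bombus terrestris > Osmia bicornis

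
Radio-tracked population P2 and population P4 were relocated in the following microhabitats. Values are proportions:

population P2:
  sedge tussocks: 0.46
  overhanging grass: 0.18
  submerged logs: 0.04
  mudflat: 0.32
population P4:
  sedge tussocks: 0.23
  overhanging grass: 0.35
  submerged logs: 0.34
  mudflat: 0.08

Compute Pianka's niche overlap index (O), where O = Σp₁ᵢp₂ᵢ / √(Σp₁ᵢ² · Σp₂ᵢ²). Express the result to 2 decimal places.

Σ p₁ᵢp₂ᵢ = 0.1058 + 0.0630 + 0.0136 + 0.0256 = 0.2080
Σp_1ᵢ² = 0.46² + 0.18² + 0.04² + 0.32² = 0.2116 + 0.0324 + 0.0016 + 0.1024 = 0.3480
Σp_2ᵢ² = 0.23² + 0.35² + 0.34² + 0.08² = 0.0529 + 0.1225 + 0.1156 + 0.0064 = 0.2974
O = 0.2080 / √(0.3480 × 0.2974) = 0.2080 / 0.32171 = 0.6465

0.65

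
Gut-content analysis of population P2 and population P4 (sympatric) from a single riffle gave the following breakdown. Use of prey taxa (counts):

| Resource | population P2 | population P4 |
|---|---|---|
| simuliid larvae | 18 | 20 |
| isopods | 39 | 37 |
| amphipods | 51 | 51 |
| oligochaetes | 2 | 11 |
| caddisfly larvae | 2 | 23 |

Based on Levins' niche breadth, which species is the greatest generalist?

Proportions for population P2 (n=112): 18/112=0.1607, 39/112=0.3482, 51/112=0.4554, 2/112=0.0179, 2/112=0.0179
Proportions for population P4 (n=142): 20/142=0.1408, 37/142=0.2606, 51/142=0.3592, 11/142=0.0775, 23/142=0.1620
Σp_P2ᵢ² = 0.1607² + 0.3482² + 0.4554² + 0.0179² + 0.0179² = 0.025824 + 0.121243 + 0.207389 + 0.000320 + 0.000320 = 0.355096
B_P2 = 1 / 0.355096 = 2.8161
Σp_P4ᵢ² = 0.1408² + 0.2606² + 0.3592² + 0.0775² + 0.1620² = 0.019825 + 0.067912 + 0.129025 + 0.006006 + 0.026244 = 0.249012
B_P4 = 1 / 0.249012 = 4.0159
Highest B → broadest niche (most generalist): population P4 (B = 4.02).

population P4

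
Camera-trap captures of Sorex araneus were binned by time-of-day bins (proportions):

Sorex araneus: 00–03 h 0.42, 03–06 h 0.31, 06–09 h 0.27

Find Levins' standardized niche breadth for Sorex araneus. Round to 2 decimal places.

0.95

Σpᵢ² = 0.42² + 0.31² + 0.27² = 0.1764 + 0.0961 + 0.0729 = 0.3454
B = 1 / 0.3454 = 2.8952
Bₛ = (B − 1)/(n − 1) = (2.8952 − 1)/(3 − 1) = 1.8952/2 = 0.9476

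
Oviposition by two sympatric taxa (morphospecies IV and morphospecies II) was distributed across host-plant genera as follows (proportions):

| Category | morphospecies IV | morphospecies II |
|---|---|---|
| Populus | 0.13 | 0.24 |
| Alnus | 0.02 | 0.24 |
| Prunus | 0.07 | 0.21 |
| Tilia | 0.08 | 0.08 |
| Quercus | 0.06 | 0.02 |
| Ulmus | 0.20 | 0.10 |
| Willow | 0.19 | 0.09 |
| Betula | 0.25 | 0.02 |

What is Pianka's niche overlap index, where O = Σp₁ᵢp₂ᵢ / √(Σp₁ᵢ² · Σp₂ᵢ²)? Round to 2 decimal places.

Σ p₁ᵢp₂ᵢ = 0.0312 + 0.0048 + 0.0147 + 0.0064 + 0.0012 + 0.0200 + 0.0171 + 0.0050 = 0.1004
Σp_1ᵢ² = 0.13² + 0.02² + 0.07² + 0.08² + 0.06² + 0.20² + 0.19² + 0.25² = 0.0169 + 0.0004 + 0.0049 + 0.0064 + 0.0036 + 0.0400 + 0.0361 + 0.0625 = 0.1708
Σp_2ᵢ² = 0.24² + 0.24² + 0.21² + 0.08² + 0.02² + 0.10² + 0.09² + 0.02² = 0.0576 + 0.0576 + 0.0441 + 0.0064 + 0.0004 + 0.0100 + 0.0081 + 0.0004 = 0.1846
O = 0.1004 / √(0.1708 × 0.1846) = 0.1004 / 0.17757 = 0.5654

0.57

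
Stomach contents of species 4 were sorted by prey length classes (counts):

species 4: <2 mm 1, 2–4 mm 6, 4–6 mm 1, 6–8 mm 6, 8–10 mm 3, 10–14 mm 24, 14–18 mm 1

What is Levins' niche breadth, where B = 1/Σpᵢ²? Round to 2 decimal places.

2.67

Proportions for species 4 (n=42): 1/42=0.0238, 6/42=0.1429, 1/42=0.0238, 6/42=0.1429, 3/42=0.0714, 24/42=0.5714, 1/42=0.0238
Σpᵢ² = 0.0238² + 0.1429² + 0.0238² + 0.1429² + 0.0714² + 0.5714² + 0.0238² = 0.000566 + 0.020420 + 0.000566 + 0.020420 + 0.005098 + 0.326498 + 0.000566 = 0.374134
B = 1 / 0.374134 = 2.6728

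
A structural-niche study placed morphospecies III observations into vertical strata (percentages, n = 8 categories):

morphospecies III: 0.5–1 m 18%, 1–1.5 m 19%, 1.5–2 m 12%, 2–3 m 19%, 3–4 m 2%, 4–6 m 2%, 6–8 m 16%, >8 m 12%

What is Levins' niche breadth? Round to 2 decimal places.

6.26

Convert percentages to proportions (divide by 100).
Σpᵢ² = 0.18² + 0.19² + 0.12² + 0.19² + 0.02² + 0.02² + 0.16² + 0.12² = 0.0324 + 0.0361 + 0.0144 + 0.0361 + 0.0004 + 0.0004 + 0.0256 + 0.0144 = 0.1598
B = 1 / 0.1598 = 6.2578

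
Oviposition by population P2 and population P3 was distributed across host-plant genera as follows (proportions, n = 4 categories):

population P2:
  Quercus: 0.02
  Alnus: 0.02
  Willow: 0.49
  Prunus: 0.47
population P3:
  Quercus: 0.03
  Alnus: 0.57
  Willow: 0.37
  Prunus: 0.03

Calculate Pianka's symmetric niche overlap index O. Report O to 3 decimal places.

0.448

Σ p₁ᵢp₂ᵢ = 0.0006 + 0.0114 + 0.1813 + 0.0141 = 0.2074
Σp_1ᵢ² = 0.02² + 0.02² + 0.49² + 0.47² = 0.0004 + 0.0004 + 0.2401 + 0.2209 = 0.4618
Σp_2ᵢ² = 0.03² + 0.57² + 0.37² + 0.03² = 0.0009 + 0.3249 + 0.1369 + 0.0009 = 0.4636
O = 0.2074 / √(0.4618 × 0.4636) = 0.2074 / 0.462699 = 0.44824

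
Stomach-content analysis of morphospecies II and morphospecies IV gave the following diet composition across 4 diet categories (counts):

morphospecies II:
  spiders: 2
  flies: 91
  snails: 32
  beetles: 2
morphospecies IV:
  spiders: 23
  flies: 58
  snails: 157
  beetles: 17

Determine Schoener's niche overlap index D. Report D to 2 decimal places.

0.51

Proportions for morphospecies II (n=127): 2/127=0.0157, 91/127=0.7165, 32/127=0.2520, 2/127=0.0157
Proportions for morphospecies IV (n=255): 23/255=0.0902, 58/255=0.2275, 157/255=0.6157, 17/255=0.0667
Σ|p₁ᵢ − p₂ᵢ| = 0.0745 + 0.4890 + 0.3637 + 0.0510 = 0.9782
D = 1 − ½ × 0.9782 = 1 − 0.48910 = 0.51090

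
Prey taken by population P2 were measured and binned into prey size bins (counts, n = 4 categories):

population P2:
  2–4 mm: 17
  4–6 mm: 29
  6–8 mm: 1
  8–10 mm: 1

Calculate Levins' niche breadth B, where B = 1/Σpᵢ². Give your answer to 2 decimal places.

2.04

Proportions for population P2 (n=48): 17/48=0.3542, 29/48=0.6042, 1/48=0.0208, 1/48=0.0208
Σpᵢ² = 0.3542² + 0.6042² + 0.0208² + 0.0208² = 0.125458 + 0.365058 + 0.000433 + 0.000433 = 0.491382
B = 1 / 0.491382 = 2.0351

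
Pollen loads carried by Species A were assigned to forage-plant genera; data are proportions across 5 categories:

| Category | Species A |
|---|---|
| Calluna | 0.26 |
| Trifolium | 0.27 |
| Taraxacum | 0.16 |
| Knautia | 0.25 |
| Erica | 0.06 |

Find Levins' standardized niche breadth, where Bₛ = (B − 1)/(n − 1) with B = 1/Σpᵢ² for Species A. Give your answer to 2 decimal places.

0.83

Σpᵢ² = 0.26² + 0.27² + 0.16² + 0.25² + 0.06² = 0.0676 + 0.0729 + 0.0256 + 0.0625 + 0.0036 = 0.2322
B = 1 / 0.2322 = 4.3066
Bₛ = (B − 1)/(n − 1) = (4.3066 − 1)/(5 − 1) = 3.3066/4 = 0.8267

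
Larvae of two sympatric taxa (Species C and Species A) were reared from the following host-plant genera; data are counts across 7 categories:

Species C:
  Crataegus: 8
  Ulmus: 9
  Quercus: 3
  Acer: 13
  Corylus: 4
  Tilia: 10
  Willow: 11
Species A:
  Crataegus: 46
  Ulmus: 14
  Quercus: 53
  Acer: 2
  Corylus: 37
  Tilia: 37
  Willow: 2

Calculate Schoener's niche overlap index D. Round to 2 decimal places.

0.53

Proportions for Species C (n=58): 8/58=0.1379, 9/58=0.1552, 3/58=0.0517, 13/58=0.2241, 4/58=0.0690, 10/58=0.1724, 11/58=0.1897
Proportions for Species A (n=191): 46/191=0.2408, 14/191=0.0733, 53/191=0.2775, 2/191=0.0105, 37/191=0.1937, 37/191=0.1937, 2/191=0.0105
Σ|p₁ᵢ − p₂ᵢ| = 0.1029 + 0.0819 + 0.2258 + 0.2136 + 0.1247 + 0.0213 + 0.1792 = 0.9494
D = 1 − ½ × 0.9494 = 1 − 0.47470 = 0.52530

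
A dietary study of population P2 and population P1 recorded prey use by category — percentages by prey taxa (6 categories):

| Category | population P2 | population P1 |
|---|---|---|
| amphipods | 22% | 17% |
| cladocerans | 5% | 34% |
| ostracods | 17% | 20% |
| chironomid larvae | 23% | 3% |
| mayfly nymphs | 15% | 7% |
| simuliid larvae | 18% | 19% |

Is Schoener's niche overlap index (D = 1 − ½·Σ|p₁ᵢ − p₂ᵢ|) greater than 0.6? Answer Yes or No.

Convert percentages to proportions (divide by 100).
Σ|p₁ᵢ − p₂ᵢ| = 0.05 + 0.29 + 0.03 + 0.20 + 0.08 + 0.01 = 0.66
D = 1 − ½ × 0.66 = 1 − 0.330 = 0.6700
D = 0.6700 > 0.6 → Yes.

Yes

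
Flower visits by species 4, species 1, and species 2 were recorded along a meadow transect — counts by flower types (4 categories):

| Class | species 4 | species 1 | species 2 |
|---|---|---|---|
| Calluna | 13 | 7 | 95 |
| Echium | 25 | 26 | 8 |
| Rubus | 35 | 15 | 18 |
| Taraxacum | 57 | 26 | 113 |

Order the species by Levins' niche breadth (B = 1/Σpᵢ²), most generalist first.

Proportions for species 4 (n=130): 13/130=0.1000, 25/130=0.1923, 35/130=0.2692, 57/130=0.4385
Proportions for species 1 (n=74): 7/74=0.0946, 26/74=0.3514, 15/74=0.2027, 26/74=0.3514
Proportions for species 2 (n=234): 95/234=0.4060, 8/234=0.0342, 18/234=0.0769, 113/234=0.4829
Σp_4ᵢ² = 0.1000² + 0.1923² + 0.2692² + 0.4385² = 0.010000 + 0.036979 + 0.072469 + 0.192282 = 0.311730
B_4 = 1 / 0.311730 = 3.2079
Σp_1ᵢ² = 0.0946² + 0.3514² + 0.2027² + 0.3514² = 0.008949 + 0.123482 + 0.041087 + 0.123482 = 0.297000
B_1 = 1 / 0.297000 = 3.3670
Σp_2ᵢ² = 0.4060² + 0.0342² + 0.0769² + 0.4829² = 0.164836 + 0.001170 + 0.005914 + 0.233192 = 0.405112
B_2 = 1 / 0.405112 = 2.4685
Ranking by B (broadest → narrowest): species 1 (3.37) > species 4 (3.21) > species 2 (2.47)

species 1 > species 4 > species 2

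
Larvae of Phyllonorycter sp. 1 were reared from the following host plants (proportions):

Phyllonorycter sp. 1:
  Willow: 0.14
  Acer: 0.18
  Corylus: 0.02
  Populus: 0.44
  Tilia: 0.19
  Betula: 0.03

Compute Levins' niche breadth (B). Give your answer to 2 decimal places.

Σpᵢ² = 0.14² + 0.18² + 0.02² + 0.44² + 0.19² + 0.03² = 0.0196 + 0.0324 + 0.0004 + 0.1936 + 0.0361 + 0.0009 = 0.2830
B = 1 / 0.2830 = 3.5336

3.53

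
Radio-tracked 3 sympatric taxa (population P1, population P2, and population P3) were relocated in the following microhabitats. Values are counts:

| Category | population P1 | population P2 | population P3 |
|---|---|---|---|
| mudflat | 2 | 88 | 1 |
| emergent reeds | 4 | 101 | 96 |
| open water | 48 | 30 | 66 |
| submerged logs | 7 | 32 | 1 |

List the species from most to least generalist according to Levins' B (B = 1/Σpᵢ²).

Proportions for population P1 (n=61): 2/61=0.0328, 4/61=0.0656, 48/61=0.7869, 7/61=0.1148
Proportions for population P2 (n=251): 88/251=0.3506, 101/251=0.4024, 30/251=0.1195, 32/251=0.1275
Proportions for population P3 (n=164): 1/164=0.0061, 96/164=0.5854, 66/164=0.4024, 1/164=0.0061
Σp_P1ᵢ² = 0.0328² + 0.0656² + 0.7869² + 0.1148² = 0.001076 + 0.004303 + 0.619212 + 0.013179 = 0.637770
B_P1 = 1 / 0.637770 = 1.5680
Σp_P2ᵢ² = 0.3506² + 0.4024² + 0.1195² + 0.1275² = 0.122920 + 0.161926 + 0.014280 + 0.016256 = 0.315382
B_P2 = 1 / 0.315382 = 3.1708
Σp_P3ᵢ² = 0.0061² + 0.5854² + 0.4024² + 0.0061² = 0.000037 + 0.342693 + 0.161926 + 0.000037 = 0.504693
B_P3 = 1 / 0.504693 = 1.9814
Ranking by B (broadest → narrowest): population P2 (3.17) > population P3 (1.98) > population P1 (1.57)

population P2 > population P3 > population P1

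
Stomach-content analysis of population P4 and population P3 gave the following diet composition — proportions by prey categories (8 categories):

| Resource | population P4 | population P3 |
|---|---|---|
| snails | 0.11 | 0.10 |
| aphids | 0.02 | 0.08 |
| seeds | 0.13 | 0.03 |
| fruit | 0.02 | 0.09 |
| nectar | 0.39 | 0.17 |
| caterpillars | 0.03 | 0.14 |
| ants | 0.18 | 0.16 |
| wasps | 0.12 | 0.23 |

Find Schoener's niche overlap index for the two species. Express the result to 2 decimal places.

Σ|p₁ᵢ − p₂ᵢ| = 0.01 + 0.06 + 0.10 + 0.07 + 0.22 + 0.11 + 0.02 + 0.11 = 0.70
D = 1 − ½ × 0.70 = 1 − 0.350 = 0.6500

0.65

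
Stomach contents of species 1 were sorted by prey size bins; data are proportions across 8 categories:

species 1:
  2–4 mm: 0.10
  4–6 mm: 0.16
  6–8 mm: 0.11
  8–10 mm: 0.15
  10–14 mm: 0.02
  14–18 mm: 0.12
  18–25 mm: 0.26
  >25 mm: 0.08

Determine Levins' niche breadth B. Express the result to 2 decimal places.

Σpᵢ² = 0.10² + 0.16² + 0.11² + 0.15² + 0.02² + 0.12² + 0.26² + 0.08² = 0.0100 + 0.0256 + 0.0121 + 0.0225 + 0.0004 + 0.0144 + 0.0676 + 0.0064 = 0.1590
B = 1 / 0.1590 = 6.2893

6.29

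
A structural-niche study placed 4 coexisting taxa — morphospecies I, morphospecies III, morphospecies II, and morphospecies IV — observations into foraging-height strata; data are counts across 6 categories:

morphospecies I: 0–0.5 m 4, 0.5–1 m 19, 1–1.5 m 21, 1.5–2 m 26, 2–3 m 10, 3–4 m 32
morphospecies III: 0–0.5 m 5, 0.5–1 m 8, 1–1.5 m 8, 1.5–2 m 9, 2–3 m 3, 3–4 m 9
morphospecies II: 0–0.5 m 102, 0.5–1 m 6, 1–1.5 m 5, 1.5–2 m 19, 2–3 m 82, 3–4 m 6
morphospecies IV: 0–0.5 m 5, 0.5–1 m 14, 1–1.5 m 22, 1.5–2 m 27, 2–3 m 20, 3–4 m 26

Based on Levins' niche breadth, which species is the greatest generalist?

Proportions for morphospecies I (n=112): 4/112=0.0357, 19/112=0.1696, 21/112=0.1875, 26/112=0.2321, 10/112=0.0893, 32/112=0.2857
Proportions for morphospecies III (n=42): 5/42=0.1190, 8/42=0.1905, 8/42=0.1905, 9/42=0.2143, 3/42=0.0714, 9/42=0.2143
Proportions for morphospecies II (n=220): 102/220=0.4636, 6/220=0.0273, 5/220=0.0227, 19/220=0.0864, 82/220=0.3727, 6/220=0.0273
Proportions for morphospecies IV (n=114): 5/114=0.0439, 14/114=0.1228, 22/114=0.1930, 27/114=0.2368, 20/114=0.1754, 26/114=0.2281
Σp_Iᵢ² = 0.0357² + 0.1696² + 0.1875² + 0.2321² + 0.0893² + 0.2857² = 0.001274 + 0.028764 + 0.035156 + 0.053870 + 0.007974 + 0.081624 = 0.208662
B_I = 1 / 0.208662 = 4.7924
Σp_IIIᵢ² = 0.1190² + 0.1905² + 0.1905² + 0.2143² + 0.0714² + 0.2143² = 0.014161 + 0.036290 + 0.036290 + 0.045924 + 0.005098 + 0.045924 = 0.183687
B_III = 1 / 0.183687 = 5.4440
Σp_IIᵢ² = 0.4636² + 0.0273² + 0.0227² + 0.0864² + 0.3727² + 0.0273² = 0.214925 + 0.000745 + 0.000515 + 0.007465 + 0.138905 + 0.000745 = 0.363300
B_II = 1 / 0.363300 = 2.7525
Σp_IVᵢ² = 0.0439² + 0.1228² + 0.1930² + 0.2368² + 0.1754² + 0.2281² = 0.001927 + 0.015080 + 0.037249 + 0.056074 + 0.030765 + 0.052030 = 0.193125
B_IV = 1 / 0.193125 = 5.1780
Highest B → broadest niche (most generalist): morphospecies III (B = 5.44).

morphospecies III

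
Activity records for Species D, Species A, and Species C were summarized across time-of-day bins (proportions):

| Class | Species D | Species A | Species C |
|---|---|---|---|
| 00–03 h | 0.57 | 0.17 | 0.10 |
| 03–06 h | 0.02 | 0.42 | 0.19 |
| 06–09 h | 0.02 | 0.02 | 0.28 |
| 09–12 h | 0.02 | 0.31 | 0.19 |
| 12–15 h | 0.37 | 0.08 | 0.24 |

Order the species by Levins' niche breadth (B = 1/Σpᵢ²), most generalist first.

Species C > Species A > Species D

Σp_Dᵢ² = 0.57² + 0.02² + 0.02² + 0.02² + 0.37² = 0.3249 + 0.0004 + 0.0004 + 0.0004 + 0.1369 = 0.4630
B_D = 1 / 0.4630 = 2.1598
Σp_Aᵢ² = 0.17² + 0.42² + 0.02² + 0.31² + 0.08² = 0.0289 + 0.1764 + 0.0004 + 0.0961 + 0.0064 = 0.3082
B_A = 1 / 0.3082 = 3.2446
Σp_Cᵢ² = 0.10² + 0.19² + 0.28² + 0.19² + 0.24² = 0.0100 + 0.0361 + 0.0784 + 0.0361 + 0.0576 = 0.2182
B_C = 1 / 0.2182 = 4.5830
Ranking by B (broadest → narrowest): Species C (4.58) > Species A (3.24) > Species D (2.16)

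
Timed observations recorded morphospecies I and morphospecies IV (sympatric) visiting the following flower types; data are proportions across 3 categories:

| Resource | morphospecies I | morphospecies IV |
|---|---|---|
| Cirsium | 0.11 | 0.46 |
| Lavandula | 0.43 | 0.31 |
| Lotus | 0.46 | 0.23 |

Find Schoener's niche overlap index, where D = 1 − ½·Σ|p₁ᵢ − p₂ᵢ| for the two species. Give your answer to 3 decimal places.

Σ|p₁ᵢ − p₂ᵢ| = 0.35 + 0.12 + 0.23 = 0.70
D = 1 − ½ × 0.70 = 1 − 0.350 = 0.65000

0.650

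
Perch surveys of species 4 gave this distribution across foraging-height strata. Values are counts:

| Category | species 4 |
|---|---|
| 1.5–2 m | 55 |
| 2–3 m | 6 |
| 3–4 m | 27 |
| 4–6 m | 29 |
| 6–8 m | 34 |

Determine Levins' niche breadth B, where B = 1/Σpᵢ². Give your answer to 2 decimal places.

Proportions for species 4 (n=151): 55/151=0.3642, 6/151=0.0397, 27/151=0.1788, 29/151=0.1921, 34/151=0.2252
Σpᵢ² = 0.3642² + 0.0397² + 0.1788² + 0.1921² + 0.2252² = 0.132642 + 0.001576 + 0.031969 + 0.036902 + 0.050715 = 0.253804
B = 1 / 0.253804 = 3.9400

3.94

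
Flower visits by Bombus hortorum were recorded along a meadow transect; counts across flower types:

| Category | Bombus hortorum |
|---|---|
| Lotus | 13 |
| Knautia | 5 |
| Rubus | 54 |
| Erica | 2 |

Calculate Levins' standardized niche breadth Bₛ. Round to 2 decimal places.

0.25

Proportions for Bombus hortorum (n=74): 13/74=0.1757, 5/74=0.0676, 54/74=0.7297, 2/74=0.0270
Σpᵢ² = 0.1757² + 0.0676² + 0.7297² + 0.0270² = 0.030870 + 0.004570 + 0.532462 + 0.000729 = 0.568631
B = 1 / 0.568631 = 1.7586
Bₛ = (B − 1)/(n − 1) = (1.7586 − 1)/(4 − 1) = 0.7586/3 = 0.2529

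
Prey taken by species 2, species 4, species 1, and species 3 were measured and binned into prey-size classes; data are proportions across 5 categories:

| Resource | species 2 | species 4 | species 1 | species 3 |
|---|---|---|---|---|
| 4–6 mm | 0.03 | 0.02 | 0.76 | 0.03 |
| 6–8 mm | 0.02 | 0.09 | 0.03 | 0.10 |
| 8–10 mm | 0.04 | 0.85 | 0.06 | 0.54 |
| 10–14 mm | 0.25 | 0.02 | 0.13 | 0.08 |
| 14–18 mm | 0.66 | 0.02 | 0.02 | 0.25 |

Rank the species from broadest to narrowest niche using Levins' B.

species 3 > species 2 > species 1 > species 4

Σp_2ᵢ² = 0.03² + 0.02² + 0.04² + 0.25² + 0.66² = 0.0009 + 0.0004 + 0.0016 + 0.0625 + 0.4356 = 0.5010
B_2 = 1 / 0.5010 = 1.9960
Σp_4ᵢ² = 0.02² + 0.09² + 0.85² + 0.02² + 0.02² = 0.0004 + 0.0081 + 0.7225 + 0.0004 + 0.0004 = 0.7318
B_4 = 1 / 0.7318 = 1.3665
Σp_1ᵢ² = 0.76² + 0.03² + 0.06² + 0.13² + 0.02² = 0.5776 + 0.0009 + 0.0036 + 0.0169 + 0.0004 = 0.5994
B_1 = 1 / 0.5994 = 1.6683
Σp_3ᵢ² = 0.03² + 0.10² + 0.54² + 0.08² + 0.25² = 0.0009 + 0.0100 + 0.2916 + 0.0064 + 0.0625 = 0.3714
B_3 = 1 / 0.3714 = 2.6925
Ranking by B (broadest → narrowest): species 3 (2.69) > species 2 (2.00) > species 1 (1.67) > species 4 (1.37)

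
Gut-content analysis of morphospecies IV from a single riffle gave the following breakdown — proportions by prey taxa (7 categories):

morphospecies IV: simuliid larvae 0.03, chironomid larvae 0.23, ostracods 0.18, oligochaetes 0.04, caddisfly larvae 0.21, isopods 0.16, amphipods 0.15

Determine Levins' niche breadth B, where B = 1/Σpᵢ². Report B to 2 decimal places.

Σpᵢ² = 0.03² + 0.23² + 0.18² + 0.04² + 0.21² + 0.16² + 0.15² = 0.0009 + 0.0529 + 0.0324 + 0.0016 + 0.0441 + 0.0256 + 0.0225 = 0.1800
B = 1 / 0.1800 = 5.5556

5.56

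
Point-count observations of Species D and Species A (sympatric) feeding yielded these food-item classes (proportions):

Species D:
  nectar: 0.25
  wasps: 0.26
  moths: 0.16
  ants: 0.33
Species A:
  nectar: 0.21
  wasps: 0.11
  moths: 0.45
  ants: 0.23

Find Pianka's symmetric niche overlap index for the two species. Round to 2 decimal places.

Σ p₁ᵢp₂ᵢ = 0.0525 + 0.0286 + 0.0720 + 0.0759 = 0.2290
Σp_1ᵢ² = 0.25² + 0.26² + 0.16² + 0.33² = 0.0625 + 0.0676 + 0.0256 + 0.1089 = 0.2646
Σp_2ᵢ² = 0.21² + 0.11² + 0.45² + 0.23² = 0.0441 + 0.0121 + 0.2025 + 0.0529 = 0.3116
O = 0.2290 / √(0.2646 × 0.3116) = 0.2290 / 0.28714 = 0.7975

0.80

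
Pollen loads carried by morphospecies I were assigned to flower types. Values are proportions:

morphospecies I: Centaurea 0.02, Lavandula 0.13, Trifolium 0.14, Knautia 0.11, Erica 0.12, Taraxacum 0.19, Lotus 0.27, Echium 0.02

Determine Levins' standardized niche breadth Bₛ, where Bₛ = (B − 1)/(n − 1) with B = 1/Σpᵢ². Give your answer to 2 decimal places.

0.68

Σpᵢ² = 0.02² + 0.13² + 0.14² + 0.11² + 0.12² + 0.19² + 0.27² + 0.02² = 0.0004 + 0.0169 + 0.0196 + 0.0121 + 0.0144 + 0.0361 + 0.0729 + 0.0004 = 0.1728
B = 1 / 0.1728 = 5.7870
Bₛ = (B − 1)/(n − 1) = (5.7870 − 1)/(8 − 1) = 4.7870/7 = 0.6839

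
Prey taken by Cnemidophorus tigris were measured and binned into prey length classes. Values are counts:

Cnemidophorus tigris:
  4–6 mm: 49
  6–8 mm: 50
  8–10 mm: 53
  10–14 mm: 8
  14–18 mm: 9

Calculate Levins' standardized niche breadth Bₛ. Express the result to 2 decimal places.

Proportions for Cnemidophorus tigris (n=169): 49/169=0.2899, 50/169=0.2959, 53/169=0.3136, 8/169=0.0473, 9/169=0.0533
Σpᵢ² = 0.2899² + 0.2959² + 0.3136² + 0.0473² + 0.0533² = 0.084042 + 0.087557 + 0.098345 + 0.002237 + 0.002841 = 0.275022
B = 1 / 0.275022 = 3.6361
Bₛ = (B − 1)/(n − 1) = (3.6361 − 1)/(5 − 1) = 2.6361/4 = 0.6590

0.66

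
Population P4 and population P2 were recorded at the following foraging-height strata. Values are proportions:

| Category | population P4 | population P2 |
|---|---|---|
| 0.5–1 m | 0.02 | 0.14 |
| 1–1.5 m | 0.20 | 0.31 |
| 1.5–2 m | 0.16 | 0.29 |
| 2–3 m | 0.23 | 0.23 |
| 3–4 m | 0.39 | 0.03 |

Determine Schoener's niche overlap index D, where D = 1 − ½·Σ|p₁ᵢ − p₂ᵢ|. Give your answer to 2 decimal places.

Σ|p₁ᵢ − p₂ᵢ| = 0.12 + 0.11 + 0.13 + 0.00 + 0.36 = 0.72
D = 1 − ½ × 0.72 = 1 − 0.360 = 0.6400

0.64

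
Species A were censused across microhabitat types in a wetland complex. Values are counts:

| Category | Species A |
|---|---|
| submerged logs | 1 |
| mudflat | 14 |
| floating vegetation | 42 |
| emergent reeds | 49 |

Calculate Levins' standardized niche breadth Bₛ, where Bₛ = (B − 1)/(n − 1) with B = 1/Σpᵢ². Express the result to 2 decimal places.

0.53

Proportions for Species A (n=106): 1/106=0.0094, 14/106=0.1321, 42/106=0.3962, 49/106=0.4623
Σpᵢ² = 0.0094² + 0.1321² + 0.3962² + 0.4623² = 0.000088 + 0.017450 + 0.156974 + 0.213721 = 0.388233
B = 1 / 0.388233 = 2.5758
Bₛ = (B − 1)/(n − 1) = (2.5758 − 1)/(4 − 1) = 1.5758/3 = 0.5253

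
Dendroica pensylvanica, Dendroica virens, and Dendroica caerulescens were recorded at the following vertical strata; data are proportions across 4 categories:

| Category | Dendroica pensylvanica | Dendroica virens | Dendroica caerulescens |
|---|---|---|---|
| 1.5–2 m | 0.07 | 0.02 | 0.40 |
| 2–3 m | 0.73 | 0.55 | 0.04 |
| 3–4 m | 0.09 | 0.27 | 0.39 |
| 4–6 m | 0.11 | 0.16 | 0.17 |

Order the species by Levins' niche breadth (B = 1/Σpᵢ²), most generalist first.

Dendroica caerulescens > Dendroica virens > Dendroica pensylvanica

Σp_pensᵢ² = 0.07² + 0.73² + 0.09² + 0.11² = 0.0049 + 0.5329 + 0.0081 + 0.0121 = 0.5580
B_pens = 1 / 0.5580 = 1.7921
Σp_vireᵢ² = 0.02² + 0.55² + 0.27² + 0.16² = 0.0004 + 0.3025 + 0.0729 + 0.0256 = 0.4014
B_vire = 1 / 0.4014 = 2.4913
Σp_caerᵢ² = 0.40² + 0.04² + 0.39² + 0.17² = 0.1600 + 0.0016 + 0.1521 + 0.0289 = 0.3426
B_caer = 1 / 0.3426 = 2.9189
Ranking by B (broadest → narrowest): Dendroica caerulescens (2.92) > Dendroica virens (2.49) > Dendroica pensylvanica (1.79)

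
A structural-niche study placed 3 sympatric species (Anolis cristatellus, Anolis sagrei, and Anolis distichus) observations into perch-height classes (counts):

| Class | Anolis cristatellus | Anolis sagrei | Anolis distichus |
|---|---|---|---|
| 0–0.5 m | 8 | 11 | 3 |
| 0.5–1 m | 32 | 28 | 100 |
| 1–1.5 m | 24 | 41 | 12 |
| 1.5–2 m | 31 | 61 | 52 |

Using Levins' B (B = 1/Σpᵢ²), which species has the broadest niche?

Anolis cristatellus

Proportions for Anolis cristatellus (n=95): 8/95=0.0842, 32/95=0.3368, 24/95=0.2526, 31/95=0.3263
Proportions for Anolis sagrei (n=141): 11/141=0.0780, 28/141=0.1986, 41/141=0.2908, 61/141=0.4326
Proportions for Anolis distichus (n=167): 3/167=0.0180, 100/167=0.5988, 12/167=0.0719, 52/167=0.3114
Σp_crisᵢ² = 0.0842² + 0.3368² + 0.2526² + 0.3263² = 0.007090 + 0.113434 + 0.063807 + 0.106472 = 0.290803
B_cris = 1 / 0.290803 = 3.4388
Σp_sagrᵢ² = 0.0780² + 0.1986² + 0.2908² + 0.4326² = 0.006084 + 0.039442 + 0.084565 + 0.187143 = 0.317234
B_sagr = 1 / 0.317234 = 3.1522
Σp_distᵢ² = 0.0180² + 0.5988² + 0.0719² + 0.3114² = 0.000324 + 0.358561 + 0.005170 + 0.096970 = 0.461025
B_dist = 1 / 0.461025 = 2.1691
Highest B → broadest niche (most generalist): Anolis cristatellus (B = 3.44).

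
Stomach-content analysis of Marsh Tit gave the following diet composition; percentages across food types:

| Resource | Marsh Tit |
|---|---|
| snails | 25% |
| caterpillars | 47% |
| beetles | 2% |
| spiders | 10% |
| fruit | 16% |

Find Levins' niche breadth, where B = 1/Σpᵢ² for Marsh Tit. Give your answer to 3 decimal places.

Convert percentages to proportions (divide by 100).
Σpᵢ² = 0.25² + 0.47² + 0.02² + 0.10² + 0.16² = 0.0625 + 0.2209 + 0.0004 + 0.0100 + 0.0256 = 0.3194
B = 1 / 0.3194 = 3.13087

3.131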